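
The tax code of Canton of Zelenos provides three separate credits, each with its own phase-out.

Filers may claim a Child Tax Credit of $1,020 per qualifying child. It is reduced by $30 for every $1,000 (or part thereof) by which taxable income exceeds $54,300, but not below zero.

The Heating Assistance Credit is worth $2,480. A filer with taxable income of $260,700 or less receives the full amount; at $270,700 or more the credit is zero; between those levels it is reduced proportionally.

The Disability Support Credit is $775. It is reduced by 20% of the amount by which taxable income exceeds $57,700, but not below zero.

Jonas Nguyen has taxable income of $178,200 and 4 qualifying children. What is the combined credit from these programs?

Child Tax Credit: base = 4 × $1,020 = $4,080. income exceeds $54,300 by $123,900, which is 124 full-or-partial $1,000 increments; reduction = 124 × $30 = $3,720, leaving $360.
Heating Assistance Credit: $178,200 is at or below the $260,700 threshold, so the full $2,480 applies.
Disability Support Credit: 20% of the $120,500 excess over $57,700 is $24,100 ≥ base, so the credit is $0.
Total: $360 + $2,480 + $0 = $2,840.

$2,840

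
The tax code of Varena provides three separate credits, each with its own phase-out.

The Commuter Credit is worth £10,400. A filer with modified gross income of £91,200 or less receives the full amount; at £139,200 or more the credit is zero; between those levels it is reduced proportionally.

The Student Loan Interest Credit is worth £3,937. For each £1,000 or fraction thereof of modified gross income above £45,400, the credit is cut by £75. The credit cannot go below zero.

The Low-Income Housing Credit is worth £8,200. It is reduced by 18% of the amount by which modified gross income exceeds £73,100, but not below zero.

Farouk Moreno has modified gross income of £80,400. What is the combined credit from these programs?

£18,598

Commuter Credit: £80,400 is at or below the £91,200 threshold, so the full £10,400 applies.
Student Loan Interest Credit: income exceeds £45,400 by £35,000, which is 35 full-or-partial £1,000 increments; reduction = 35 × £75 = £2,625, leaving £1,312.
Low-Income Housing Credit: 18% of the £7,300 excess over £73,100 is £1,314; credit = £8,200 − £1,314 = £6,886.
Total: £10,400 + £1,312 + £6,886 = £18,598.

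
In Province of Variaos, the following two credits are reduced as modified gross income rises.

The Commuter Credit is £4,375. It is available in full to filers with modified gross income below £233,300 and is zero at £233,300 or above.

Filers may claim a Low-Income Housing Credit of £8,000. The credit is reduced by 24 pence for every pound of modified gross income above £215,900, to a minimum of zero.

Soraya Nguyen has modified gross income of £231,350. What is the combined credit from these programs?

Commuter Credit: £231,350 is below the £233,300 cutoff, so the full £4,375 applies.
Low-Income Housing Credit: 24% of the £15,450 excess over £215,900 is £3,708; credit = £8,000 − £3,708 = £4,292.
Total: £4,375 + £4,292 = £8,667.

£8,667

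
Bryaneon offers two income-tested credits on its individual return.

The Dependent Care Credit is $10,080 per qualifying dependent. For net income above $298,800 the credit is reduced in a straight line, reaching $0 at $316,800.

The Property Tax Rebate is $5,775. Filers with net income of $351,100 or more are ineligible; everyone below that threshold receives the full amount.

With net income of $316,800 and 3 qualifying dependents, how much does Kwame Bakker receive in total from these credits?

Dependent Care Credit: base = 3 × $10,080 = $30,240. $316,800 is at or above $316,800, so the credit is $0.
Property Tax Rebate: $316,800 is below the $351,100 cutoff, so the full $5,775 applies.
Total: $0 + $5,775 = $5,775.

$5,775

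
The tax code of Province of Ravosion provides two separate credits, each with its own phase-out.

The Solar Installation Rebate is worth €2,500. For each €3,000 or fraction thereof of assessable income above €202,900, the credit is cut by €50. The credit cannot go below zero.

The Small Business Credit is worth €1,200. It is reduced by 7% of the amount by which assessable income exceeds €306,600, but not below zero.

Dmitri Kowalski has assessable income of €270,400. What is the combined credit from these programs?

Solar Installation Rebate: income exceeds €202,900 by €67,500, which is 23 full-or-partial €3,000 increments; reduction = 23 × €50 = €1,150, leaving €1,350.
Small Business Credit: €270,400 is at or below the €306,600 threshold, so the full €1,200 applies.
Total: €1,350 + €1,200 = €2,550.

€2,550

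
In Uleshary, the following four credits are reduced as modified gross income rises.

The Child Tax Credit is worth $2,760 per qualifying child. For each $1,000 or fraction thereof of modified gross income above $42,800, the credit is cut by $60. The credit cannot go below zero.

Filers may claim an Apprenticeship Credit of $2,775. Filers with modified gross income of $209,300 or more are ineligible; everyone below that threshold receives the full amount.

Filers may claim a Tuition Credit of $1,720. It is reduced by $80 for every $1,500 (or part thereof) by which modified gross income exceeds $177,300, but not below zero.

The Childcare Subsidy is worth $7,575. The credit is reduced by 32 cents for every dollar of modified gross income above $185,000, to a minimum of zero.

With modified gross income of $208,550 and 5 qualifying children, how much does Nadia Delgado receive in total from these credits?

Child Tax Credit: base = 5 × $2,760 = $13,800. income exceeds $42,800 by $165,750, which is 166 full-or-partial $1,000 increments; reduction = 166 × $60 = $9,960, leaving $3,840.
Apprenticeship Credit: $208,550 is below the $209,300 cutoff, so the full $2,775 applies.
Tuition Credit: income exceeds $177,300 by $31,250, which is 21 full-or-partial $1,500 increments; reduction = 21 × $80 = $1,680, leaving $40.
Childcare Subsidy: 32% of the $23,550 excess over $185,000 is $7,536; credit = $7,575 − $7,536 = $39.
Total: $3,840 + $2,775 + $40 + $39 = $6,694.

$6,694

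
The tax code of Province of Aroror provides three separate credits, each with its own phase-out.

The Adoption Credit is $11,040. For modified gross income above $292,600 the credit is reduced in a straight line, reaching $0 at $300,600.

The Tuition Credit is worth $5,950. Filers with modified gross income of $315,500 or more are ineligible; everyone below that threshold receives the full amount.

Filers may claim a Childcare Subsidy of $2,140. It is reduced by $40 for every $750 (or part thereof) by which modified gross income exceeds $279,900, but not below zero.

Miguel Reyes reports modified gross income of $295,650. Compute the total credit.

$14,081

Adoption Credit: $295,650 is $3,050 into a $8,000 phase-out range, leaving 4,950/8,000 of the credit: $11,040 × 4,950/8,000 = $6,831.
Tuition Credit: $295,650 is below the $315,500 cutoff, so the full $5,950 applies.
Childcare Subsidy: income exceeds $279,900 by $15,750, which is 21 full-or-partial $750 increments; reduction = 21 × $40 = $840, leaving $1,300.
Total: $6,831 + $5,950 + $1,300 = $14,081.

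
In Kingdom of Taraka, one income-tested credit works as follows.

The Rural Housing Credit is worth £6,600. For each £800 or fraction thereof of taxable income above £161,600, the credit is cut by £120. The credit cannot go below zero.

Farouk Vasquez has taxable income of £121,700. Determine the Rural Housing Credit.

£6,600

Rural Housing Credit: £121,700 is at or below the £161,600 threshold, so the full £6,600 applies.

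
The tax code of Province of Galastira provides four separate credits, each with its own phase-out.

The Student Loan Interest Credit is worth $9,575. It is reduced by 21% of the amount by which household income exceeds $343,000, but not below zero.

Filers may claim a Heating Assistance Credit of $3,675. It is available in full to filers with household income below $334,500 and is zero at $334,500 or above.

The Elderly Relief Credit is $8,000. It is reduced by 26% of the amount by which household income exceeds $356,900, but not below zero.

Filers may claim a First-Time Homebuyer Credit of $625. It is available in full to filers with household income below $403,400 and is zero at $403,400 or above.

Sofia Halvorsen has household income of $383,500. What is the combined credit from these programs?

Student Loan Interest Credit: 21% of the $40,500 excess over $343,000 is $8,505; credit = $9,575 − $8,505 = $1,070.
Heating Assistance Credit: $383,500 meets or exceeds the $334,500 cutoff, so the credit is $0.
Elderly Relief Credit: 26% of the $26,600 excess over $356,900 is $6,916; credit = $8,000 − $6,916 = $1,084.
First-Time Homebuyer Credit: $383,500 is below the $403,400 cutoff, so the full $625 applies.
Total: $1,070 + $0 + $1,084 + $625 = $2,779.

$2,779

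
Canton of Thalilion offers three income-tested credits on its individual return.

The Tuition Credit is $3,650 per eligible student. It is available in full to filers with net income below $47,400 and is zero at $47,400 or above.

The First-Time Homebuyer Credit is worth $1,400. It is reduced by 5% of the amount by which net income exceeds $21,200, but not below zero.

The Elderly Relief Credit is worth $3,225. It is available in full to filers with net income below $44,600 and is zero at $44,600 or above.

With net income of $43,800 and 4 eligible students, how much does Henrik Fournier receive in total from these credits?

$18,095

Tuition Credit: base = 4 × $3,650 = $14,600. $43,800 is below the $47,400 cutoff, so the full $14,600 applies.
First-Time Homebuyer Credit: 5% of the $22,600 excess over $21,200 is $1,130; credit = $1,400 − $1,130 = $270.
Elderly Relief Credit: $43,800 is below the $44,600 cutoff, so the full $3,225 applies.
Total: $14,600 + $270 + $3,225 = $18,095.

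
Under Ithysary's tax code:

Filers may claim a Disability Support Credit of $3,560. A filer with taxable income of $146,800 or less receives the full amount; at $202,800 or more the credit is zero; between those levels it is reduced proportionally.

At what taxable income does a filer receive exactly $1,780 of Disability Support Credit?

$174,800

$1,780 is 1,780/3,560 of the full $3,560, so 1,780/3,560 of the $56,000 range has been used: income = $146,800 + $56,000 × 1,780/3,560 = $174,800.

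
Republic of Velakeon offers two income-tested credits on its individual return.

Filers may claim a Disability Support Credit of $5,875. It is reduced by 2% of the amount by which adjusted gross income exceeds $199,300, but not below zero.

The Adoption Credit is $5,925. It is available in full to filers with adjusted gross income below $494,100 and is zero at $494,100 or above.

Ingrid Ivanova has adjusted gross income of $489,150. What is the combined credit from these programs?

Disability Support Credit: 2% of the $289,850 excess over $199,300 is $5,797; credit = $5,875 − $5,797 = $78.
Adoption Credit: $489,150 is below the $494,100 cutoff, so the full $5,925 applies.
Total: $78 + $5,925 = $6,003.

$6,003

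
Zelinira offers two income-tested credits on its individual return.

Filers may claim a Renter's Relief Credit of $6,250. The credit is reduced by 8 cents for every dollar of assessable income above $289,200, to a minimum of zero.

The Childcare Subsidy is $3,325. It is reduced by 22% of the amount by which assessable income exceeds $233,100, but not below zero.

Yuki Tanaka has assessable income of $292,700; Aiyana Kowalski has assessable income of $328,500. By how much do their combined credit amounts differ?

Yuki ($292,700): Renter's Relief Credit: 8% of the $3,500 excess over $289,200 is $280; credit = $6,250 − $280 = $5,970. Childcare Subsidy: 22% of the $59,600 excess over $233,100 is $13,112 ≥ base, so the credit is $0. total $5,970 + $0 = $5,970
Aiyana ($328,500): Renter's Relief Credit: 8% of the $39,300 excess over $289,200 is $3,144; credit = $6,250 − $3,144 = $3,106. Childcare Subsidy: 22% of the $95,400 excess over $233,100 is $20,988 ≥ base, so the credit is $0. total $3,106 + $0 = $3,106
Difference: |$5,970 − $3,106| = $2,864.

$2,864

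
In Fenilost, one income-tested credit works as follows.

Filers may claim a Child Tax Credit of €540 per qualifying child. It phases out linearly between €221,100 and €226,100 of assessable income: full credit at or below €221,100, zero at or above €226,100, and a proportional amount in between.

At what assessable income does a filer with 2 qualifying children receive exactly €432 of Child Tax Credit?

Full credit = 2 × €540 = €1,080.
€432 is 432/1,080 of the full €1,080, so 648/1,080 of the €5,000 range has been used: income = €221,100 + €5,000 × 648/1,080 = €224,100.

€224,100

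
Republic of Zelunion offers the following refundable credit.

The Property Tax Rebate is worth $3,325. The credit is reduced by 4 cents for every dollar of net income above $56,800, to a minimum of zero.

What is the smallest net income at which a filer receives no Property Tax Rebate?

The credit falls by 4% of each dollar above $56,800, so it reaches zero when the excess is $3,325 / 4% = $83,125: income = $56,800 + $83,125 = $139,925.

$139,925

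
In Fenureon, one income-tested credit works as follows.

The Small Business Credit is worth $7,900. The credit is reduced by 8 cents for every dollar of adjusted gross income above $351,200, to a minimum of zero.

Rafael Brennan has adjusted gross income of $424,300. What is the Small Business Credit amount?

Small Business Credit: 8% of the $73,100 excess over $351,200 is $5,848; credit = $7,900 − $5,848 = $2,052.

$2,052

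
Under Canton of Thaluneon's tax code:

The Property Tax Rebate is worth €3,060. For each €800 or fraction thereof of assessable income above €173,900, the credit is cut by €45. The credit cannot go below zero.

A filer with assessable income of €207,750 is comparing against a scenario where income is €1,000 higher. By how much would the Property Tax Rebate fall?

€45

At €207,750 — income exceeds €173,900 by €33,850, which is 43 full-or-partial €800 increments; reduction = 43 × €45 = €1,935, leaving €1,125.
At €208,750 — income exceeds €173,900 by €34,850, which is 44 full-or-partial €800 increments; reduction = 44 × €45 = €1,980, leaving €1,080.
Lost: €1,125 − €1,080 = €45.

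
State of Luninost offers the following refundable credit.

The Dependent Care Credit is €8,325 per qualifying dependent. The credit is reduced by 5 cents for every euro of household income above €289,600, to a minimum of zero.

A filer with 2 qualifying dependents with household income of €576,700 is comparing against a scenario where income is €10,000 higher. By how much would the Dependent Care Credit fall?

€500

At €576,700 — base = 2 × €8,325 = €16,650. 5% of the €287,100 excess over €289,600 is €14,355; credit = €16,650 − €14,355 = €2,295.
At €586,700 — base = 2 × €8,325 = €16,650. 5% of the €297,100 excess over €289,600 is €14,855; credit = €16,650 − €14,855 = €1,795.
Lost: €2,295 − €1,795 = €500.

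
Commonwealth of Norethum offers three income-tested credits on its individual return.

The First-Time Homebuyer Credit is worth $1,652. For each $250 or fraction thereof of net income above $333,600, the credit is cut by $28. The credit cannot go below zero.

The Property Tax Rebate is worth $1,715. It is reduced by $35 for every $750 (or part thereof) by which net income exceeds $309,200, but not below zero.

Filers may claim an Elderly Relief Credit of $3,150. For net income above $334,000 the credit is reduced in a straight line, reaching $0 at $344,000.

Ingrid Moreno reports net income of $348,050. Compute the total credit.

First-Time Homebuyer Credit: income exceeds $333,600 by $14,450, which is 58 full-or-partial $250 increments; reduction = 58 × $28 = $1,624, leaving $28.
Property Tax Rebate: income exceeds $309,200 by $38,850 → 52 increments × $35 = $1,820 ≥ base, so the credit is $0.
Elderly Relief Credit: $348,050 is at or above $344,000, so the credit is $0.
Total: $28 + $0 + $0 = $28.

$28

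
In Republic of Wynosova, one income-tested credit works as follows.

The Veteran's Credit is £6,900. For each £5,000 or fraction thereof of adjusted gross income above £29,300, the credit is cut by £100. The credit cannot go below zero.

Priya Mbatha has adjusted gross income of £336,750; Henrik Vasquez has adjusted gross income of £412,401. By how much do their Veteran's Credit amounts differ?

£700

Priya (£336,750): Veteran's Credit: income exceeds £29,300 by £307,450, which is 62 full-or-partial £5,000 increments; reduction = 62 × £100 = £6,200, leaving £700.
Henrik (£412,401): Veteran's Credit: income exceeds £29,300 by £383,101 → 77 increments × £100 = £7,700 ≥ base, so the credit is £0.
Difference: |£700 − £0| = £700.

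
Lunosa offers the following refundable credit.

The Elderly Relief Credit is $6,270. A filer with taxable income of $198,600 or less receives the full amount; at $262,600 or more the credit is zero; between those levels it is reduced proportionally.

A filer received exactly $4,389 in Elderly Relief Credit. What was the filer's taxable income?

$4,389 is 4,389/6,270 of the full $6,270, so 1,881/6,270 of the $64,000 range has been used: income = $198,600 + $64,000 × 1,881/6,270 = $217,800.

$217,800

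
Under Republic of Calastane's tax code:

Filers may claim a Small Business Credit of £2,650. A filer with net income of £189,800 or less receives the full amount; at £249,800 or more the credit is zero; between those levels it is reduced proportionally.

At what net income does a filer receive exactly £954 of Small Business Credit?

£954 is 954/2,650 of the full £2,650, so 1,696/2,650 of the £60,000 range has been used: income = £189,800 + £60,000 × 1,696/2,650 = £228,200.

£228,200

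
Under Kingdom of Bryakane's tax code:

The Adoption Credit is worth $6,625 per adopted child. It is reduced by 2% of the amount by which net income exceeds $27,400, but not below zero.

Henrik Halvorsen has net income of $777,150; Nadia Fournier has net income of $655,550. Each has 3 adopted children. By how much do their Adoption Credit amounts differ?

Henrik ($777,150): Adoption Credit: base = 3 × $6,625 = $19,875. 2% of the $749,750 excess over $27,400 is $14,995; credit = $19,875 − $14,995 = $4,880.
Nadia ($655,550): Adoption Credit: base = 3 × $6,625 = $19,875. 2% of the $628,150 excess over $27,400 is $12,563; credit = $19,875 − $12,563 = $7,312.
Difference: |$4,880 − $7,312| = $2,432.

$2,432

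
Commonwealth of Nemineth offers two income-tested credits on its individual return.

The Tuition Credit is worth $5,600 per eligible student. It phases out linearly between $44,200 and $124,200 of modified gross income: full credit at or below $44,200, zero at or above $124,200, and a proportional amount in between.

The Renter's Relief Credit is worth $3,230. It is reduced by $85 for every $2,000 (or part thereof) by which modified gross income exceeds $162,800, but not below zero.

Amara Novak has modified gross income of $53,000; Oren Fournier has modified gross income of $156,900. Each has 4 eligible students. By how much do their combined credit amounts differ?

$19,936

Amara ($53,000): Tuition Credit: base = 4 × $5,600 = $22,400. $53,000 is $8,800 into a $80,000 phase-out range, leaving 71,200/80,000 of the credit: $22,400 × 71,200/80,000 = $19,936. Renter's Relief Credit: $53,000 is at or below the $162,800 threshold, so the full $3,230 applies. total $19,936 + $3,230 = $23,166
Oren ($156,900): Tuition Credit: base = 4 × $5,600 = $22,400. $156,900 is at or above $124,200, so the credit is $0. Renter's Relief Credit: $156,900 is at or below the $162,800 threshold, so the full $3,230 applies. total $0 + $3,230 = $3,230
Difference: |$23,166 − $3,230| = $19,936.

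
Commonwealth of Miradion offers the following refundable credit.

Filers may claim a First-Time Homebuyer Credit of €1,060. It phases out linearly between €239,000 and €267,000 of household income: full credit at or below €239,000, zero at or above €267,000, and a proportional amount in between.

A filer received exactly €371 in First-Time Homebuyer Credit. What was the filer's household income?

€257,200

€371 is 371/1,060 of the full €1,060, so 689/1,060 of the €28,000 range has been used: income = €239,000 + €28,000 × 689/1,060 = €257,200.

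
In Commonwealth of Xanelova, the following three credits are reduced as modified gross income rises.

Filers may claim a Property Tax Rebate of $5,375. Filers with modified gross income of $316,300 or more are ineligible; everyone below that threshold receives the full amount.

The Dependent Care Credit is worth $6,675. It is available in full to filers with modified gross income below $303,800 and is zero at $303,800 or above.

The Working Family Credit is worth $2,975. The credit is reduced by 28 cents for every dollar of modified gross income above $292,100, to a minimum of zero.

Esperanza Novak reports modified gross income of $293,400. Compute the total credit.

Property Tax Rebate: $293,400 is below the $316,300 cutoff, so the full $5,375 applies.
Dependent Care Credit: $293,400 is below the $303,800 cutoff, so the full $6,675 applies.
Working Family Credit: 28% of the $1,300 excess over $292,100 is $364; credit = $2,975 − $364 = $2,611.
Total: $5,375 + $6,675 + $2,611 = $14,661.

$14,661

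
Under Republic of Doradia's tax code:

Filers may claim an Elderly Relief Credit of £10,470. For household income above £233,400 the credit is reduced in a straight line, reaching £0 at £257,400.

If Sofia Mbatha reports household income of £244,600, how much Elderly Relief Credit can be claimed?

Elderly Relief Credit: £244,600 is £11,200 into a £24,000 phase-out range, leaving 12,800/24,000 of the credit: £10,470 × 12,800/24,000 = £5,584.

£5,584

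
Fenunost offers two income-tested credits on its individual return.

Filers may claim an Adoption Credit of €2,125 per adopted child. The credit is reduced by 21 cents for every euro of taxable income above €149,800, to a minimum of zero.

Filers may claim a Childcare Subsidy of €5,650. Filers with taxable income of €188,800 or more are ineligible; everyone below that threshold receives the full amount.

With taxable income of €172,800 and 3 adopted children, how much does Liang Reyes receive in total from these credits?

Adoption Credit: base = 3 × €2,125 = €6,375. 21% of the €23,000 excess over €149,800 is €4,830; credit = €6,375 − €4,830 = €1,545.
Childcare Subsidy: €172,800 is below the €188,800 cutoff, so the full €5,650 applies.
Total: €1,545 + €5,650 = €7,195.

€7,195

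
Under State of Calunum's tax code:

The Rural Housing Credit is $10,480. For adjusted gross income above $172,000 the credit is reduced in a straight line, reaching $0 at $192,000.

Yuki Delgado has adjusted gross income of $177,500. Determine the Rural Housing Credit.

Rural Housing Credit: $177,500 is $5,500 into a $20,000 phase-out range, leaving 14,500/20,000 of the credit: $10,480 × 14,500/20,000 = $7,598.

$7,598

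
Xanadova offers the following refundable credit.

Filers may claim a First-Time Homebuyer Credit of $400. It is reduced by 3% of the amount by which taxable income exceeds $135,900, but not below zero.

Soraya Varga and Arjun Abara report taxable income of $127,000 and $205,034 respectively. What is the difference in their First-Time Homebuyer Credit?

$400

Soraya ($127,000): First-Time Homebuyer Credit: $127,000 is at or below the $135,900 threshold, so the full $400 applies.
Arjun ($205,034): First-Time Homebuyer Credit: 3% of the $69,134 excess over $135,900 is $2,074.02 ≥ base, so the credit is $0.
Difference: |$400 − $0| = $400.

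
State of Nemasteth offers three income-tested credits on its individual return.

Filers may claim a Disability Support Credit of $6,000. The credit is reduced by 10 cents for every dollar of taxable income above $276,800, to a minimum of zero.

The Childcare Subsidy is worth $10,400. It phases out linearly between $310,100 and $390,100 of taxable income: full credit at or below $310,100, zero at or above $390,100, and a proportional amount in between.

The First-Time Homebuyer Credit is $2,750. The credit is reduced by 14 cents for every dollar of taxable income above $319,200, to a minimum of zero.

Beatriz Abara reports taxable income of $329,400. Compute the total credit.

Disability Support Credit: 10% of the $52,600 excess over $276,800 is $5,260; credit = $6,000 − $5,260 = $740.
Childcare Subsidy: $329,400 is $19,300 into a $80,000 phase-out range, leaving 60,700/80,000 of the credit: $10,400 × 60,700/80,000 = $7,891.
First-Time Homebuyer Credit: 14% of the $10,200 excess over $319,200 is $1,428; credit = $2,750 − $1,428 = $1,322.
Total: $740 + $7,891 + $1,322 = $9,953.

$9,953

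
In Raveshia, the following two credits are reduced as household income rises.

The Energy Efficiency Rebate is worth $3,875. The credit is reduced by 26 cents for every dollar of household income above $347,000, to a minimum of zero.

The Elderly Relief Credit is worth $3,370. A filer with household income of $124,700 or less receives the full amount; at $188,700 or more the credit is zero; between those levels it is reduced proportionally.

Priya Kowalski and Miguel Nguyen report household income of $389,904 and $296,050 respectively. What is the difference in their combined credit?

$3,875

Priya ($389,904): Energy Efficiency Rebate: 26% of the $42,904 excess over $347,000 is $11,155.04 ≥ base, so the credit is $0. Elderly Relief Credit: $389,904 is at or above $188,700, so the credit is $0. total $0 + $0 = $0
Miguel ($296,050): Energy Efficiency Rebate: $296,050 is at or below the $347,000 threshold, so the full $3,875 applies. Elderly Relief Credit: $296,050 is at or above $188,700, so the credit is $0. total $3,875 + $0 = $3,875
Difference: |$0 − $3,875| = $3,875.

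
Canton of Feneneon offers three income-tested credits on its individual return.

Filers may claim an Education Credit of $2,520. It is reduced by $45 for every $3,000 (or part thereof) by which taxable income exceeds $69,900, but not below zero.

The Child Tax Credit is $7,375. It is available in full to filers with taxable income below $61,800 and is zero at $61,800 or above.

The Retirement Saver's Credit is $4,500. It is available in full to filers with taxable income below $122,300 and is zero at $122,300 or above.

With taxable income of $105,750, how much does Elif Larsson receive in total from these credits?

$6,480

Education Credit: income exceeds $69,900 by $35,850, which is 12 full-or-partial $3,000 increments; reduction = 12 × $45 = $540, leaving $1,980.
Child Tax Credit: $105,750 meets or exceeds the $61,800 cutoff, so the credit is $0.
Retirement Saver's Credit: $105,750 is below the $122,300 cutoff, so the full $4,500 applies.
Total: $1,980 + $0 + $4,500 = $6,480.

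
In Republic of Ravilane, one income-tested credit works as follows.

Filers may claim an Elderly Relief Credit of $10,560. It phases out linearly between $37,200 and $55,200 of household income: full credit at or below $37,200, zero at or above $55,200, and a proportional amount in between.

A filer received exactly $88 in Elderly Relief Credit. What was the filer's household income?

$55,050

$88 is 88/10,560 of the full $10,560, so 10,472/10,560 of the $18,000 range has been used: income = $37,200 + $18,000 × 10,472/10,560 = $55,050.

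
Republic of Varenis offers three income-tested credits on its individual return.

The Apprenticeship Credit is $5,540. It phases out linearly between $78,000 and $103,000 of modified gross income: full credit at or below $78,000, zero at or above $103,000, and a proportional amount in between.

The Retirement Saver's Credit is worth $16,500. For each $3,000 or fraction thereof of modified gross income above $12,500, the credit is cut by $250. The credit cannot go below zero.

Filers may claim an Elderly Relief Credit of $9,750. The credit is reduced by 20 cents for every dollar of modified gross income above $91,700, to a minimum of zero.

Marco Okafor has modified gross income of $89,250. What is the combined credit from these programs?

Apprenticeship Credit: $89,250 is $11,250 into a $25,000 phase-out range, leaving 13,750/25,000 of the credit: $5,540 × 13,750/25,000 = $3,047.
Retirement Saver's Credit: income exceeds $12,500 by $76,750, which is 26 full-or-partial $3,000 increments; reduction = 26 × $250 = $6,500, leaving $10,000.
Elderly Relief Credit: $89,250 is at or below the $91,700 threshold, so the full $9,750 applies.
Total: $3,047 + $10,000 + $9,750 = $22,797.

$22,797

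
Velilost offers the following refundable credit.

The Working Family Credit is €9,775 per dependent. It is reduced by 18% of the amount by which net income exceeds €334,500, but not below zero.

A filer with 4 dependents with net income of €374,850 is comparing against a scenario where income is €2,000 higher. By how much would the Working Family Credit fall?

At €374,850 — base = 4 × €9,775 = €39,100. 18% of the €40,350 excess over €334,500 is €7,263; credit = €39,100 − €7,263 = €31,837.
At €376,850 — base = 4 × €9,775 = €39,100. 18% of the €42,350 excess over €334,500 is €7,623; credit = €39,100 − €7,623 = €31,477.
Lost: €31,837 − €31,477 = €360.

€360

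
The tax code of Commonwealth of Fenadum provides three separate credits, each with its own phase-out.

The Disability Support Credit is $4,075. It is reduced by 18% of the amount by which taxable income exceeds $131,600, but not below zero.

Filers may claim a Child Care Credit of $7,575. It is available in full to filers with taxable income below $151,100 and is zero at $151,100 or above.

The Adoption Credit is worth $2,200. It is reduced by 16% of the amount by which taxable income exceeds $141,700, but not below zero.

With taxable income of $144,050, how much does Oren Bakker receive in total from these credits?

Disability Support Credit: 18% of the $12,450 excess over $131,600 is $2,241; credit = $4,075 − $2,241 = $1,834.
Child Care Credit: $144,050 is below the $151,100 cutoff, so the full $7,575 applies.
Adoption Credit: 16% of the $2,350 excess over $141,700 is $376; credit = $2,200 − $376 = $1,824.
Total: $1,834 + $7,575 + $1,824 = $11,233.

$11,233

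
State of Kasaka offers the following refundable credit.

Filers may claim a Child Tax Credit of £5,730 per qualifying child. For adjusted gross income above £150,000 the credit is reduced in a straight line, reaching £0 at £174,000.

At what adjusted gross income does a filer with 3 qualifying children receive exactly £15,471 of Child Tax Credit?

Full credit = 3 × £5,730 = £17,190.
£15,471 is 15,471/17,190 of the full £17,190, so 1,719/17,190 of the £24,000 range has been used: income = £150,000 + £24,000 × 1,719/17,190 = £152,400.

£152,400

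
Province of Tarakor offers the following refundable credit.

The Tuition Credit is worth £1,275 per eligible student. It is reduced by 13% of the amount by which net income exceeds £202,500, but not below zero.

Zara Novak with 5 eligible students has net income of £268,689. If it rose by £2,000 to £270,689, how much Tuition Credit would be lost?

£0

At £268,689 — base = 5 × £1,275 = £6,375. 13% of the £66,189 excess over £202,500 is £8,604.57 ≥ base, so the credit is £0.
At £270,689 — base = 5 × £1,275 = £6,375. 13% of the £68,189 excess over £202,500 is £8,864.57 ≥ base, so the credit is £0.
Lost: £0 − £0 = £0.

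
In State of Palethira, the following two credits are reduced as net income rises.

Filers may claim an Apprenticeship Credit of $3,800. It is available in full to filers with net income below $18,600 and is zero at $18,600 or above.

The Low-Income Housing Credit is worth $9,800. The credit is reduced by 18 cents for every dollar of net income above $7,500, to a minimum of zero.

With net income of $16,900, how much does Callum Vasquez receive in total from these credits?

Apprenticeship Credit: $16,900 is below the $18,600 cutoff, so the full $3,800 applies.
Low-Income Housing Credit: 18% of the $9,400 excess over $7,500 is $1,692; credit = $9,800 − $1,692 = $8,108.
Total: $3,800 + $8,108 = $11,908.

$11,908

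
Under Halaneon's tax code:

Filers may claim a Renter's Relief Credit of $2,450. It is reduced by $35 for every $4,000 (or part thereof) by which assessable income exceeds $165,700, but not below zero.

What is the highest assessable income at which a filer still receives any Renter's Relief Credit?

After 69 increments the reduction is 69 × $35 = $2,415, leaving $35; one more increment wipes it out. Increment 69 ends at excess 69 × $4,000 = $276,000, so the highest qualifying income is $165,700 + $276,000 = $441,700.

$441,700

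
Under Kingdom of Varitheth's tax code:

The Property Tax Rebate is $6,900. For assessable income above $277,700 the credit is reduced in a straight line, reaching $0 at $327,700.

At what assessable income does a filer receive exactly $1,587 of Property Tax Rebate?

$316,200

$1,587 is 1,587/6,900 of the full $6,900, so 5,313/6,900 of the $50,000 range has been used: income = $277,700 + $50,000 × 5,313/6,900 = $316,200.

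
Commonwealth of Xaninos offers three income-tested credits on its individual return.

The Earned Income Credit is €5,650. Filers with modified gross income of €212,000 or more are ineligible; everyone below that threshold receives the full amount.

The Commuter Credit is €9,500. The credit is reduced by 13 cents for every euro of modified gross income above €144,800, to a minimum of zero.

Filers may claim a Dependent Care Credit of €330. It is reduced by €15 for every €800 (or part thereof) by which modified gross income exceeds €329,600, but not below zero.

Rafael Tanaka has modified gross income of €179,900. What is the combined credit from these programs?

Earned Income Credit: €179,900 is below the €212,000 cutoff, so the full €5,650 applies.
Commuter Credit: 13% of the €35,100 excess over €144,800 is €4,563; credit = €9,500 − €4,563 = €4,937.
Dependent Care Credit: €179,900 is at or below the €329,600 threshold, so the full €330 applies.
Total: €5,650 + €4,937 + €330 = €10,917.

€10,917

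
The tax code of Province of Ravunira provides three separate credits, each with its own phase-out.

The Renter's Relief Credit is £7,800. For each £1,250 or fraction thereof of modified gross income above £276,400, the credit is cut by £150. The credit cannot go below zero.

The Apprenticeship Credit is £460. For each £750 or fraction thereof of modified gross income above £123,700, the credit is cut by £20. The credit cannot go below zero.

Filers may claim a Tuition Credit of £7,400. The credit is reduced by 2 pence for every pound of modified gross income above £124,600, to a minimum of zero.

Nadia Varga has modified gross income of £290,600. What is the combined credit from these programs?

Renter's Relief Credit: income exceeds £276,400 by £14,200, which is 12 full-or-partial £1,250 increments; reduction = 12 × £150 = £1,800, leaving £6,000.
Apprenticeship Credit: income exceeds £123,700 by £166,900 → 223 increments × £20 = £4,460 ≥ base, so the credit is £0.
Tuition Credit: 2% of the £166,000 excess over £124,600 is £3,320; credit = £7,400 − £3,320 = £4,080.
Total: £6,000 + £0 + £4,080 = £10,080.

£10,080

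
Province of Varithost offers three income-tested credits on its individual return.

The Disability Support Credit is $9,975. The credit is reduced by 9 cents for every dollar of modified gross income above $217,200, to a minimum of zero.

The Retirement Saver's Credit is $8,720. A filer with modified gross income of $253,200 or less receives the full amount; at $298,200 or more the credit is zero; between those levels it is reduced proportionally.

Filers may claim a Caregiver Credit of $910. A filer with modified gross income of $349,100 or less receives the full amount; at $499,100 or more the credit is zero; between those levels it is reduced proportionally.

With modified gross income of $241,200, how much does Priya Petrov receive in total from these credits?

$17,445

Disability Support Credit: 9% of the $24,000 excess over $217,200 is $2,160; credit = $9,975 − $2,160 = $7,815.
Retirement Saver's Credit: $241,200 is at or below the $253,200 threshold, so the full $8,720 applies.
Caregiver Credit: $241,200 is at or below the $349,100 threshold, so the full $910 applies.
Total: $7,815 + $8,720 + $910 = $17,445.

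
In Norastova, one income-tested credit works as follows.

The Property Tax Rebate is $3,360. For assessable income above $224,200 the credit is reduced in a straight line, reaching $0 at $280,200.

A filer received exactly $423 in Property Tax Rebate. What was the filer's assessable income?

$273,150

$423 is 423/3,360 of the full $3,360, so 2,937/3,360 of the $56,000 range has been used: income = $224,200 + $56,000 × 2,937/3,360 = $273,150.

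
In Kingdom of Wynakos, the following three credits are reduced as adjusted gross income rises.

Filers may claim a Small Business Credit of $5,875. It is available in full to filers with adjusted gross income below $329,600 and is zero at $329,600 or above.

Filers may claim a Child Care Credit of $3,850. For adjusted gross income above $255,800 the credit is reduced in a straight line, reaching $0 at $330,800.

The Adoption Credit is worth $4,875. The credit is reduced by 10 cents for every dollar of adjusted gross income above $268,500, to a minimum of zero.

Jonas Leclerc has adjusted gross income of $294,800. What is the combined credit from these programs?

Small Business Credit: $294,800 is below the $329,600 cutoff, so the full $5,875 applies.
Child Care Credit: $294,800 is $39,000 into a $75,000 phase-out range, leaving 36,000/75,000 of the credit: $3,850 × 36,000/75,000 = $1,848.
Adoption Credit: 10% of the $26,300 excess over $268,500 is $2,630; credit = $4,875 − $2,630 = $2,245.
Total: $5,875 + $1,848 + $2,245 = $9,968.

$9,968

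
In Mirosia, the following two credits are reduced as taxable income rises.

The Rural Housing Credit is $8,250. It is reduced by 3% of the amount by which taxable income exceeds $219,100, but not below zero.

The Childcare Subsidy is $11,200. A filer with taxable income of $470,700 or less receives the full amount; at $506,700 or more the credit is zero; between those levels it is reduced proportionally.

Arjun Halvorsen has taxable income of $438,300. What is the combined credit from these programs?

$12,874

Rural Housing Credit: 3% of the $219,200 excess over $219,100 is $6,576; credit = $8,250 − $6,576 = $1,674.
Childcare Subsidy: $438,300 is at or below the $470,700 threshold, so the full $11,200 applies.
Total: $1,674 + $11,200 = $12,874.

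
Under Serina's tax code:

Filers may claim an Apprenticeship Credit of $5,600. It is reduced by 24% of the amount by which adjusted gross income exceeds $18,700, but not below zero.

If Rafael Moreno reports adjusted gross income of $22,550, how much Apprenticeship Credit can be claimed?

Apprenticeship Credit: 24% of the $3,850 excess over $18,700 is $924; credit = $5,600 − $924 = $4,676.

$4,676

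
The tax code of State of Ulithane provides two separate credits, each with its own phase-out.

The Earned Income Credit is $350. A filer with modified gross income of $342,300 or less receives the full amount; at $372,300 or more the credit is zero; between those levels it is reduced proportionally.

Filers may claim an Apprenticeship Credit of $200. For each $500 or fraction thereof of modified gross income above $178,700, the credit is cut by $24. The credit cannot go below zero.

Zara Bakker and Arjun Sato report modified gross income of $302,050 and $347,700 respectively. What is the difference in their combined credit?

$63

Zara ($302,050): Earned Income Credit: $302,050 is at or below the $342,300 threshold, so the full $350 applies. Apprenticeship Credit: income exceeds $178,700 by $123,350 → 247 increments × $24 = $5,928 ≥ base, so the credit is $0. total $350 + $0 = $350
Arjun ($347,700): Earned Income Credit: $347,700 is $5,400 into a $30,000 phase-out range, leaving 24,600/30,000 of the credit: $350 × 24,600/30,000 = $287. Apprenticeship Credit: income exceeds $178,700 by $169,000 → 338 increments × $24 = $8,112 ≥ base, so the credit is $0. total $287 + $0 = $287
Difference: |$350 − $287| = $63.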